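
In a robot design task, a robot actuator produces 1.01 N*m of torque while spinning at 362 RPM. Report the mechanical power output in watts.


omega = 362 * 2*pi/60 = 37.908551 rad/s
P = tau * omega = 1.01 * 37.908551 = 38.2876

38.2876 W


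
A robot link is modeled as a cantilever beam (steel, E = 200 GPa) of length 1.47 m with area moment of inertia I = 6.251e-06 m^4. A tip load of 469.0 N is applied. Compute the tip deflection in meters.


delta = F*L^3/(3*E*I) = 469.0*1.47^3/(3*2.000e+11*6.251e-06)
      = 1489.789287/3750600 = 3.9721e-04

3.9721e-04 m


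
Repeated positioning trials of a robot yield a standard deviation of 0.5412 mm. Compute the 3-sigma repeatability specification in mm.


repeatability = 3*sigma = 3*0.5412 = 1.6236

1.6236 mm


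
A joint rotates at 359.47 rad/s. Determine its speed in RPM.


RPM = 359.47 * 60/(2*pi) = 3432.6856

3432.6856 RPM


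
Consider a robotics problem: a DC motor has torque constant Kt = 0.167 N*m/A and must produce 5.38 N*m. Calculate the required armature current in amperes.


I = tau / Kt = 5.38/0.167 = 32.2156

32.2156 A


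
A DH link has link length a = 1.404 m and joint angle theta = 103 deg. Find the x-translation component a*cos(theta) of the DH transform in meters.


a*cos(theta) = 1.404*cos(103 deg) = -0.3158

-0.3158 m


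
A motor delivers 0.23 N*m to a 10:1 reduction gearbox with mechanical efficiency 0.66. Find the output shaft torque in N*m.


tau_out = tau_in * N * eta = 0.23 * 10 * 0.66 = 1.5180

1.5180 N*m


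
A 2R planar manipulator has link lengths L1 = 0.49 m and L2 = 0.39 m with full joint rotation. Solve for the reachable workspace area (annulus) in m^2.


r_max = L1 + L2 = 0.8800, r_min = |L1 - L2| = 0.1000
A = pi*(r_max^2 - r_min^2) = pi*(0.7744 - 0.0100) = 2.4014

2.4014 m^2


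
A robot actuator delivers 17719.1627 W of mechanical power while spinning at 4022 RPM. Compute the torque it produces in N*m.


omega = 4022 * 2*pi/60 = 421.182855 rad/s
tau = P / omega = 17719.1627 / 421.182855 = 42.0700

42.0700 N*m


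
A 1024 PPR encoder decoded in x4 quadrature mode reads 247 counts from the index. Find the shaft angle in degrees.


angle = counts * 360 / (PPR*4) = 247 * 360 / 4096 = 21.7090

21.7090 degrees


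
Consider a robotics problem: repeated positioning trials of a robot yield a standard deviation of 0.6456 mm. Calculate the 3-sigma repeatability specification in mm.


repeatability = 3*sigma = 3*0.6456 = 1.9368

1.9368 mm


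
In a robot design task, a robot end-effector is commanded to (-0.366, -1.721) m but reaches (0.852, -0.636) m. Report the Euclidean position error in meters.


dx = 0.852 - (-0.366) = 1.2180, dy = -0.636 - (-1.721) = 1.0850
err = sqrt(1.483524 + 1.177225) = 1.6312

1.6312 m


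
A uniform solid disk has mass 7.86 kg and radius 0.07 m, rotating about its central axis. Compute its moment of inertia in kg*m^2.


I = (1/2)*m*R^2 = 0.5*7.86*0.07^2 = 0.0193

0.0193 kg*m^2


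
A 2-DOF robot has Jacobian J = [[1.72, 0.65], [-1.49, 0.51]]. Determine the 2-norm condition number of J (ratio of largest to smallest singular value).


JJ^T eigenvalues: trace(JJ^T) = 5.8611, det(JJ^T) = det(J)^2 = 3.40660849
s_max^2 = (5.8611 + sqrt(20.72605925))/2 = 5.20684410
s_min^2 = (5.8611 - sqrt(20.72605925))/2 = 0.65425590
kappa = s_max/s_min = sqrt(5.20684410/0.65425590) = 2.8211

2.8211


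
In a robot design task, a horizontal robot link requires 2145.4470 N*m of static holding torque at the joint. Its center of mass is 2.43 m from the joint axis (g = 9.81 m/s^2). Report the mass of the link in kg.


m = tau / (g*L) = 2145.4470 / (9.81 * 2.43) = 90.0000

90.0000 kg


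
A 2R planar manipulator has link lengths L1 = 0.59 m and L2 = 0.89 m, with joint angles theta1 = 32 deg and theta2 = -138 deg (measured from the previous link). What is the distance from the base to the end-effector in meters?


x = L1*cos(th1) + L2*cos(th1+th2) = 0.255031
y = L1*sin(th1) + L2*sin(th1+th2) = -0.542871
d = sqrt(x^2 + y^2) = sqrt(0.065041 + 0.294709) = 0.5998

0.5998 m


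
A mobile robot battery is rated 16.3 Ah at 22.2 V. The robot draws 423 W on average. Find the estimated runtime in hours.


E = 16.3*22.2 = 361.8600 Wh
t = E/P = 361.8600/423 = 0.8555

0.8555 hours


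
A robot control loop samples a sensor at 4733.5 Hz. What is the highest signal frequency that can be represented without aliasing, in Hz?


f_max = f_s/2 = 4733.5/2 = 2366.7500

2366.7500 Hz


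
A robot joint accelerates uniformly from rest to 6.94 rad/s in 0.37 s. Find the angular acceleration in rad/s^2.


alpha = delta_omega / t = 6.94 / 0.37 = 18.7568

18.7568 rad/s^2


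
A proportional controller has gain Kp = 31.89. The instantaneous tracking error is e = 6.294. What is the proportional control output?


u_P = Kp * e = 31.89 * 6.294 = 200.7157

200.7157


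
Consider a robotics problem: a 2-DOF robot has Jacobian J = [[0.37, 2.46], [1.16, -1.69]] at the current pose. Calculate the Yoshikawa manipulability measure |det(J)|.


det(J) = 0.37*-1.69 - (2.46)*(1.16) = -3.4789
|det(J)| = 3.4789

3.4789


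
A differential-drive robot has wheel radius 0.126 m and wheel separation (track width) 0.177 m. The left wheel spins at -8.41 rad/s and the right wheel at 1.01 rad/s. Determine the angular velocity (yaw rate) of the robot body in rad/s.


omega = r*(wR - wL)/L = 0.126*(1.01 - (-8.41))/0.177 = 6.7058

6.7058 rad/s


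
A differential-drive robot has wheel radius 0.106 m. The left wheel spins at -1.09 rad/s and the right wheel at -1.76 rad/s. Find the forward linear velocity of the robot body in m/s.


v = r*(wR + wL)/2 = 0.106*(-1.76 + -1.09)/2 = -0.1510

-0.1510 m/s


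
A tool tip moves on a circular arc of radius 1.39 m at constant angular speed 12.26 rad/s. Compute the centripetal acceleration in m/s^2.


a_c = omega^2 * r = 12.26^2 * 1.39 = 208.9276

208.9276 m/s^2


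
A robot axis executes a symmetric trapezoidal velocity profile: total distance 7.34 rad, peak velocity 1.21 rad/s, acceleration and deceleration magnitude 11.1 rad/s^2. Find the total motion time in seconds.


t_acc = v/a = 1.21/11.1 = 0.109009 s
d_acc = v^2/(2a) = 0.065950 rad (each ramp)
d_cruise = 7.34 - 2*0.065950 = 7.208100 rad
t_cruise = 7.208100/1.21 = 5.957107 s
t_total = 2*0.109009 + 5.957107 = 6.1751

6.1751 s


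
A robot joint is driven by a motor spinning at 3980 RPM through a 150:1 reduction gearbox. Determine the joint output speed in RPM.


omega_joint = omega_motor / N = 3980 / 150 = 26.5333

26.5333 RPM


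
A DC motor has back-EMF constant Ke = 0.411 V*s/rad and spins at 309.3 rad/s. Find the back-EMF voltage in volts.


V_emf = Ke * omega = 0.411*309.3 = 127.1223

127.1223 V


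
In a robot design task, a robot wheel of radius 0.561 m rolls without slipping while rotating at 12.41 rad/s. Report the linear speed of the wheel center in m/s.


v = omega * r = 12.41 * 0.561 = 6.9620

6.9620 m/s


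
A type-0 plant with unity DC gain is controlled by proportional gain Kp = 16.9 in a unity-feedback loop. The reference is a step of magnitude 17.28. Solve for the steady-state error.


e_ss = R/(1 + Kp) = 17.28/(1 + 16.9) = 17.28/17.9000 = 0.9654

0.9654


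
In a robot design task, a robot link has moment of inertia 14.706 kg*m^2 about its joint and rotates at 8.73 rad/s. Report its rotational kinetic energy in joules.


KE = (1/2)*I*omega^2 = 0.5*14.706*8.73^2 = 560.3935

560.3935 J


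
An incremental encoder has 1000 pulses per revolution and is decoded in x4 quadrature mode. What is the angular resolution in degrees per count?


resolution = 360 / (PPR * 4) = 360 / 4000 = 0.0900

0.0900 degrees


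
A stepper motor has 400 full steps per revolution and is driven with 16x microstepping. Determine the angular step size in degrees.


step = 360/(400*16) = 360/6400 = 0.0563

0.0563 degrees


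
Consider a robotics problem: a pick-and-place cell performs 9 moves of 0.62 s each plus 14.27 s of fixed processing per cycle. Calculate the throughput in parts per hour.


T_cycle = 9*0.62 + 14.27 = 19.8500 s
rate = 3600/T = 181.3602

181.3602 parts/hour


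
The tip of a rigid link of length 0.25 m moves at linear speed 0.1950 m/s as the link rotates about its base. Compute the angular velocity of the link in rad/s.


omega = v / L = 0.1950 / 0.25 = 0.7800

0.7800 rad/s


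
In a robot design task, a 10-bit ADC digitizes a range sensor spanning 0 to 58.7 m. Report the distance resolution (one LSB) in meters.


res = range / 2^n = 58.7/2^10 = 58.7/1024 = 0.0573

0.0573 m


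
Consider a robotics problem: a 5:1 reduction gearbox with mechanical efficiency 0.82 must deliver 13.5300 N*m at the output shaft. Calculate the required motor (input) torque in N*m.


tau_in = tau_out / (N * eta) = 13.5300 / (5 * 0.82) = 3.3000

3.3000 N*m


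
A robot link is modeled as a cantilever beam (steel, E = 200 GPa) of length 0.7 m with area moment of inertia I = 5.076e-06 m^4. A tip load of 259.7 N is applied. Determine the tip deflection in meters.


delta = F*L^3/(3*E*I) = 259.7*0.7^3/(3*2.000e+11*5.076e-06)
      = 89.0771/3045600 = 2.9248e-05

2.9248e-05 m


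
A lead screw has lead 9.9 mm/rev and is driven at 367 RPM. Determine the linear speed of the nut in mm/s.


v = lead * (RPM/60) = 9.9*367/60 = 60.5550

60.5550 mm/s


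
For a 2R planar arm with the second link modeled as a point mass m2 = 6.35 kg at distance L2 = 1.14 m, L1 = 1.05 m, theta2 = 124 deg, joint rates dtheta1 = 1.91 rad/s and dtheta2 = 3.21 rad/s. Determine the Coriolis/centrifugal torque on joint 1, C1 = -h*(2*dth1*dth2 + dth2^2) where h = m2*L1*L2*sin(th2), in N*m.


h = m2*L1*L2*sin(th2) = 6.35*1.05*1.14*sin(124 deg) = 6.301473
C1 = -h*(2*1.91*3.21 + 3.21^2) = -6.301473*22.5663 = -142.2009

-142.2009 N*m


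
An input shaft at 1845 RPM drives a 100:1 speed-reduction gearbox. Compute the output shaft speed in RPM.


omega_out = omega_in / N = 1845 / 100 = 18.4500

18.4500 RPM


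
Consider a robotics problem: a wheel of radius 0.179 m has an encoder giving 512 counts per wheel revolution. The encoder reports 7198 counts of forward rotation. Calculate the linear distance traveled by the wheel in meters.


revs = 7198/512 = 14.058594
d = revs * 2*pi*r = 14.058594 * 2*pi*0.179 = 15.8116

15.8116 m


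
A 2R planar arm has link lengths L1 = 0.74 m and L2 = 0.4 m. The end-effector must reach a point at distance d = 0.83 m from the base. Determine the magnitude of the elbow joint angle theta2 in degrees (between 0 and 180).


cos(th2) = (d^2 - L1^2 - L2^2)/(2*L1*L2) = (0.83^2 - 0.74^2 - 0.4^2)/(2*0.74*0.4) = -0.03158784
th2 = acos(-0.03158784) = 91.8102 deg

91.8102 degrees


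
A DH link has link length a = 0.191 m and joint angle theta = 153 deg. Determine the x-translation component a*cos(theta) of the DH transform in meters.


a*cos(theta) = 0.191*cos(153 deg) = -0.1702

-0.1702 m


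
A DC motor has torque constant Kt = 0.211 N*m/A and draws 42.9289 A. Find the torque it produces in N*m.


tau = Kt * I = 0.211*42.9289 = 9.0580

9.0580 N*m


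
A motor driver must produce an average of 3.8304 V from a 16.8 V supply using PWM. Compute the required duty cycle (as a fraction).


D = V_avg/V_supply = 3.8304/16.8 = 0.2280

0.2280


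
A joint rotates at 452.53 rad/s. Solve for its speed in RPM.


RPM = 452.53 * 60/(2*pi) = 4321.3432

4321.3432 RPM


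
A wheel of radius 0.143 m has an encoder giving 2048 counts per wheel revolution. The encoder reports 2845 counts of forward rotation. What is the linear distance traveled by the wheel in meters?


revs = 2845/2048 = 1.389160
d = revs * 2*pi*r = 1.389160 * 2*pi*0.143 = 1.2482

1.2482 m


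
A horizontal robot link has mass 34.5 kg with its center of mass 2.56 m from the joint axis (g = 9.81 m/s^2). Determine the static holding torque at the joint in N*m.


tau = m*g*L = 34.5 * 9.81 * 2.56 = 866.4192

866.4192 N*m


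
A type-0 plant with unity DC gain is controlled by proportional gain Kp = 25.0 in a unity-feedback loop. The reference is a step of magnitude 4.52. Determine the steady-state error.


e_ss = R/(1 + Kp) = 4.52/(1 + 25.0) = 4.52/26.0000 = 0.1738

0.1738


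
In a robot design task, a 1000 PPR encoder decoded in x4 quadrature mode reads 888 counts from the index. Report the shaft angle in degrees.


angle = counts * 360 / (PPR*4) = 888 * 360 / 4000 = 79.9200

79.9200 degrees


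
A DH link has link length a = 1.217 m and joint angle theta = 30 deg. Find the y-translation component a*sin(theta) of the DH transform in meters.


a*sin(theta) = 1.217*sin(30 deg) = 0.6085

0.6085 m


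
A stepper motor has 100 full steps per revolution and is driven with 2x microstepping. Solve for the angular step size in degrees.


step = 360/(100*2) = 360/200 = 1.8000

1.8000 degrees


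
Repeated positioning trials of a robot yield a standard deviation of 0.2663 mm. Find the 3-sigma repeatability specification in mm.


repeatability = 3*sigma = 3*0.2663 = 0.7989

0.7989 mm


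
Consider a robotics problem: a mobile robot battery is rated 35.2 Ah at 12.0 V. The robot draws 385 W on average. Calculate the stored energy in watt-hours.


E = capacity * V = 35.2*12.0 = 422.4000

422.4000 Wh


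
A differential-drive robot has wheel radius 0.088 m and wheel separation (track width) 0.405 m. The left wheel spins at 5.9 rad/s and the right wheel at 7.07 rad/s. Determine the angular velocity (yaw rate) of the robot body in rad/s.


omega = r*(wR - wL)/L = 0.088*(7.07 - (5.9))/0.405 = 0.2542

0.2542 rad/s


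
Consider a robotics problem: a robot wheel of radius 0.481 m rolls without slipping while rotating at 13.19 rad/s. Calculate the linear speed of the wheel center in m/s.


v = omega * r = 13.19 * 0.481 = 6.3444

6.3444 m/s


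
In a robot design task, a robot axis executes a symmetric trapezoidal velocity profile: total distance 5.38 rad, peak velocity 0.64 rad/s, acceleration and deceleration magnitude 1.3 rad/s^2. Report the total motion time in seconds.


t_acc = v/a = 0.64/1.3 = 0.492308 s
d_acc = v^2/(2a) = 0.157538 rad (each ramp)
d_cruise = 5.38 - 2*0.157538 = 5.064924 rad
t_cruise = 5.064924/0.64 = 7.913944 s
t_total = 2*0.492308 + 7.913944 = 8.8986

8.8986 s


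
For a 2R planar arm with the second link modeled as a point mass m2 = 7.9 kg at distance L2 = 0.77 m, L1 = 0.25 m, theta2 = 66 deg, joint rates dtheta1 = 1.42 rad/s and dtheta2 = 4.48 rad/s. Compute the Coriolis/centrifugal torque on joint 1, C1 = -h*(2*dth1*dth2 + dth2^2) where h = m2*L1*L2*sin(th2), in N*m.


h = m2*L1*L2*sin(th2) = 7.9*0.25*0.77*sin(66 deg) = 1.389274
C1 = -h*(2*1.42*4.48 + 4.48^2) = -1.389274*32.7936 = -45.5593

-45.5593 N*m


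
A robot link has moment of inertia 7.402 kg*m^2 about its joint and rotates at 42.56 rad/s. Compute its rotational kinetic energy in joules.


KE = (1/2)*I*omega^2 = 0.5*7.402*42.56^2 = 6703.8197

6703.8197 J


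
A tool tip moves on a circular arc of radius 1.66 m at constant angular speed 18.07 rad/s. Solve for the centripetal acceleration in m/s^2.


a_c = omega^2 * r = 18.07^2 * 1.66 = 542.0313

542.0313 m/s^2


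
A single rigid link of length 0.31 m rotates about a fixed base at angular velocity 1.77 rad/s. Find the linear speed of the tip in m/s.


v = L*omega = 0.31 * 1.77 = 0.5487

0.5487 m/s


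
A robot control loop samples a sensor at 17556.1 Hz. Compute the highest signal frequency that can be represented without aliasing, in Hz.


f_max = f_s/2 = 17556.1/2 = 8778.0500

8778.0500 Hz


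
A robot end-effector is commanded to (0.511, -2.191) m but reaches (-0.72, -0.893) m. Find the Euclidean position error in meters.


dx = -0.72 - (0.511) = -1.2310, dy = -0.893 - (-2.191) = 1.2980
err = sqrt(1.515361 + 1.684804) = 1.7889

1.7889 m


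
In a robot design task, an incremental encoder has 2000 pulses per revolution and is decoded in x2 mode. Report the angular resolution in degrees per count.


resolution = 360 / (PPR * 2) = 360 / 4000 = 0.0900

0.0900 degrees


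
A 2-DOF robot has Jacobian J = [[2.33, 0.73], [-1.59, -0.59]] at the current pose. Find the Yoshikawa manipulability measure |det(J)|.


det(J) = 2.33*-0.59 - (0.73)*(-1.59) = -0.2140
|det(J)| = 0.2140

0.2140


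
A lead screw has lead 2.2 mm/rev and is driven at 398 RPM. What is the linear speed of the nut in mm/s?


v = lead * (RPM/60) = 2.2*398/60 = 14.5933

14.5933 mm/s


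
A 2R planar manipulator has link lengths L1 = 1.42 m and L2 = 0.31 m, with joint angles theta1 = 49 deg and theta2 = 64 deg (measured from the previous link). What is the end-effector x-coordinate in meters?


x = L1*cos(th1) + L2*cos(th1+th2) = 1.42*cos(49 deg) + 0.31*cos(113 deg) = 0.8105

0.8105 m


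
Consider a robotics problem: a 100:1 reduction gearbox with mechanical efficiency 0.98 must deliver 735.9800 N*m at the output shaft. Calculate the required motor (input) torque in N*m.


tau_in = tau_out / (N * eta) = 735.9800 / (100 * 0.98) = 7.5100

7.5100 N*m


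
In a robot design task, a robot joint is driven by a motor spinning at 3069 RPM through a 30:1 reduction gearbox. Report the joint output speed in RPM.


omega_joint = omega_motor / N = 3069 / 30 = 102.3000

102.3000 RPM


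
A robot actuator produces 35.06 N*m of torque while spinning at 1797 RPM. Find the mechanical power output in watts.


omega = 1797 * 2*pi/60 = 188.181400 rad/s
P = tau * omega = 35.06 * 188.181400 = 6597.6399

6597.6399 W


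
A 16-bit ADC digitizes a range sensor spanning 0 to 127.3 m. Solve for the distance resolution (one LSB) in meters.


res = range / 2^n = 127.3/2^16 = 127.3/65536 = 0.0019

0.0019 m


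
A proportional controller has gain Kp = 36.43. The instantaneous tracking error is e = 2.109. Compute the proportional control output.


u_P = Kp * e = 36.43 * 2.109 = 76.8309

76.8309


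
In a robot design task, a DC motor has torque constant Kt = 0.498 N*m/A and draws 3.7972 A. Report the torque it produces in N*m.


tau = Kt * I = 0.498*3.7972 = 1.8910

1.8910 N*m


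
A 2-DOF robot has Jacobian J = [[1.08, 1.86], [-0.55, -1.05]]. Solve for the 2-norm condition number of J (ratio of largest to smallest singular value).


JJ^T eigenvalues: trace(JJ^T) = 6.0310, det(JJ^T) = det(J)^2 = 0.01232100
s_max^2 = (6.0310 + sqrt(36.32367700))/2 = 6.02895636
s_min^2 = (6.0310 - sqrt(36.32367700))/2 = 0.00204364
kappa = s_max/s_min = sqrt(6.02895636/0.00204364) = 54.3149

54.3149


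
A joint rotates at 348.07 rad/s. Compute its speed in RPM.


RPM = 348.07 * 60/(2*pi) = 3323.8237

3323.8237 RPM


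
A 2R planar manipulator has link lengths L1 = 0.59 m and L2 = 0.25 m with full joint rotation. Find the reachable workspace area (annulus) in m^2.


r_max = L1 + L2 = 0.8400, r_min = |L1 - L2| = 0.3400
A = pi*(r_max^2 - r_min^2) = pi*(0.7056 - 0.1156) = 1.8535

1.8535 m^2


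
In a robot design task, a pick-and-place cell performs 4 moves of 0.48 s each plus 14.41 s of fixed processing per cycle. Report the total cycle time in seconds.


T = 4*0.48 + 14.41 = 16.3300

16.3300 s


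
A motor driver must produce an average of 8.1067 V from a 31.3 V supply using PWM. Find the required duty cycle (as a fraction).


D = V_avg/V_supply = 8.1067/31.3 = 0.2590

0.2590


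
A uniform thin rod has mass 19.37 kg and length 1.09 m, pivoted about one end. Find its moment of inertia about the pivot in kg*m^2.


I = (1/3)*m*L^2 = (1/3)*19.37*1.09^2 = 7.6712

7.6712 kg*m^2


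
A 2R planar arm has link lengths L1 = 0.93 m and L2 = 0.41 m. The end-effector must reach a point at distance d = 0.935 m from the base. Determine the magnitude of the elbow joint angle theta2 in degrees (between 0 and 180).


cos(th2) = (d^2 - L1^2 - L2^2)/(2*L1*L2) = (0.935^2 - 0.93^2 - 0.41^2)/(2*0.93*0.41) = -0.20820220
th2 = acos(-0.20820220) = 102.0170 deg

102.0170 degrees


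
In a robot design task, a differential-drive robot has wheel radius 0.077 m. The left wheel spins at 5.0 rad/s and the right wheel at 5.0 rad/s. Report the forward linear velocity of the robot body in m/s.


v = r*(wR + wL)/2 = 0.077*(5.0 + 5.0)/2 = 0.3850

0.3850 m/s


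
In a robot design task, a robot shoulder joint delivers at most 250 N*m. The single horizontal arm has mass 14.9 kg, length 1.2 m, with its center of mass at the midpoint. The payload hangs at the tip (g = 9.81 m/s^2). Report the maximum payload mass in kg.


tau_arm = m_arm*g*(L/2) = 14.9*9.81*1.2/2 = 87.7014 N*m
tau_payload = tau_max - tau_arm = 250 - 87.7014 = 162.2986
m_payload = tau_payload / (g*L) = 162.2986 / (9.81*1.2) = 13.7868

13.7868 kg


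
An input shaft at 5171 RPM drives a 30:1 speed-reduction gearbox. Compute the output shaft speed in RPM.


omega_out = omega_in / N = 5171 / 30 = 172.3667

172.3667 RPM


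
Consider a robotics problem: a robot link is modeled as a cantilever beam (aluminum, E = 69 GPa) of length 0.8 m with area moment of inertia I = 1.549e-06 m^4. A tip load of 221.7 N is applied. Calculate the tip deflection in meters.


delta = F*L^3/(3*E*I) = 221.7*0.8^3/(3*6.900e+10*1.549e-06)
      = 113.5104/320643 = 3.5401e-04

3.5401e-04 m


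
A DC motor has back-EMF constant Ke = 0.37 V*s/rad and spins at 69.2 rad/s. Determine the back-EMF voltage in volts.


V_emf = Ke * omega = 0.37*69.2 = 25.6040

25.6040 V


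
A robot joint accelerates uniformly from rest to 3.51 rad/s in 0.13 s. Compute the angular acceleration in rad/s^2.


alpha = delta_omega / t = 3.51 / 0.13 = 27.0000

27.0000 rad/s^2


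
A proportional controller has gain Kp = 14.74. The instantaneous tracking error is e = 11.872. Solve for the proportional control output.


u_P = Kp * e = 14.74 * 11.872 = 174.9933

174.9933


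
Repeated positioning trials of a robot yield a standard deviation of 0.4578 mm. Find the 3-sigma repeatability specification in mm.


repeatability = 3*sigma = 3*0.4578 = 1.3734

1.3734 mm


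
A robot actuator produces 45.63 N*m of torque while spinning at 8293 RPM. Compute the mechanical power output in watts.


omega = 8293 * 2*pi/60 = 868.440929 rad/s
P = tau * omega = 45.63 * 868.440929 = 39626.9596

39626.9596 W


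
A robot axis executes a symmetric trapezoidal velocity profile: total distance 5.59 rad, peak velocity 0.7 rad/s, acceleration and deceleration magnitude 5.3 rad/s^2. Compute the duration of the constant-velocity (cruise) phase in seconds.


t_acc = v/a = 0.132075 s, d_acc = v^2/(2a) = 0.046226 rad each
d_cruise = 5.59 - 2*0.046226 = 5.497548 rad
t_cruise = d_cruise/v = 5.497548/0.7 = 7.8536

7.8536 s


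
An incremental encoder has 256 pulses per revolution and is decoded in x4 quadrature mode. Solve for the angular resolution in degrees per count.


resolution = 360 / (PPR * 4) = 360 / 1024 = 0.3516

0.3516 degrees


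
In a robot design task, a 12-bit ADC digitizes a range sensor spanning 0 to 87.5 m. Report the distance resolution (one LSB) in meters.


res = range / 2^n = 87.5/2^12 = 87.5/4096 = 0.0214

0.0214 m


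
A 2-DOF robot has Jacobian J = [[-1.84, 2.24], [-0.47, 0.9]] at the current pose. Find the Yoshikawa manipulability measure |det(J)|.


det(J) = -1.84*0.9 - (2.24)*(-0.47) = -0.6032
|det(J)| = 0.6032

0.6032


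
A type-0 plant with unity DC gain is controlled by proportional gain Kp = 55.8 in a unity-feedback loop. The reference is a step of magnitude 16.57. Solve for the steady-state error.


e_ss = R/(1 + Kp) = 16.57/(1 + 55.8) = 16.57/56.8000 = 0.2917

0.2917


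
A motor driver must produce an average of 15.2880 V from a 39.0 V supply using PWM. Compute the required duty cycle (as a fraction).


D = V_avg/V_supply = 15.2880/39.0 = 0.3920

0.3920


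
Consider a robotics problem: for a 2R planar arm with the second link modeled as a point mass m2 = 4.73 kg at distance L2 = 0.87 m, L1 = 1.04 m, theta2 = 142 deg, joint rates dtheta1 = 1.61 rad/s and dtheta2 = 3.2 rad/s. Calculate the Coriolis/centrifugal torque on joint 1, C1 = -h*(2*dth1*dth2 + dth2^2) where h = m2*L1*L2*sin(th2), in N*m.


h = m2*L1*L2*sin(th2) = 4.73*1.04*0.87*sin(142 deg) = 2.634849
C1 = -h*(2*1.61*3.2 + 3.2^2) = -2.634849*20.5440 = -54.1303

-54.1303 N*m


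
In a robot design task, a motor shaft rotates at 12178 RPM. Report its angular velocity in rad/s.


omega = 12178 * 2*pi/60 = 1275.2772

1275.2772 rad/s


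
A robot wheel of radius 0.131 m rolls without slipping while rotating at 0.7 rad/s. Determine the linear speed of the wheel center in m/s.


v = omega * r = 0.7 * 0.131 = 0.0917

0.0917 m/s


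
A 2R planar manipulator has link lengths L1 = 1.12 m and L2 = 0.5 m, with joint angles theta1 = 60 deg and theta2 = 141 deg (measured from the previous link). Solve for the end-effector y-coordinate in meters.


y = L1*sin(th1) + L2*sin(th1+th2) = 1.12*sin(60 deg) + 0.5*sin(201 deg) = 0.7908

0.7908 m


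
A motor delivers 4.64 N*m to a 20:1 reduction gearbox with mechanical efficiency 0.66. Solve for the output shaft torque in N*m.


tau_out = tau_in * N * eta = 4.64 * 20 * 0.66 = 61.2480

61.2480 N*m


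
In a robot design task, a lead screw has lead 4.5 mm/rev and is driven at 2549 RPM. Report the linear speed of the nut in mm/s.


v = lead * (RPM/60) = 4.5*2549/60 = 191.1750

191.1750 mm/s


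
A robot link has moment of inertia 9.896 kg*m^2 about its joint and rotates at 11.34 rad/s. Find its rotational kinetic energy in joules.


KE = (1/2)*I*omega^2 = 0.5*9.896*11.34^2 = 636.2910

636.2910 J


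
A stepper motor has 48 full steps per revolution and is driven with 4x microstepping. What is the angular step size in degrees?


step = 360/(48*4) = 360/192 = 1.8750

1.8750 degrees


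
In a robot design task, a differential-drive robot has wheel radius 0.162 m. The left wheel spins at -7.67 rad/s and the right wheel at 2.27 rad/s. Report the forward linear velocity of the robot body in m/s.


v = r*(wR + wL)/2 = 0.162*(2.27 + -7.67)/2 = -0.4374

-0.4374 m/s


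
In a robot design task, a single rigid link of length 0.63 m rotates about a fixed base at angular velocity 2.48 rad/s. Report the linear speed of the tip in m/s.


v = L*omega = 0.63 * 2.48 = 1.5624

1.5624 m/s


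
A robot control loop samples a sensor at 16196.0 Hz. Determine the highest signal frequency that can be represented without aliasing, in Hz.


f_max = f_s/2 = 16196.0/2 = 8098.0000

8098.0000 Hz


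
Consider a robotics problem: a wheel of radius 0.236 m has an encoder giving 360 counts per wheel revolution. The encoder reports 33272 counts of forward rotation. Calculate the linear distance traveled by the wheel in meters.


revs = 33272/360 = 92.422222
d = revs * 2*pi*r = 92.422222 * 2*pi*0.236 = 137.0466

137.0466 m


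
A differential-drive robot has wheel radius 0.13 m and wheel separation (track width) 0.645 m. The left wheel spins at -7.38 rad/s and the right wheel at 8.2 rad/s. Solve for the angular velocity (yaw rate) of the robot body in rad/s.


omega = r*(wR - wL)/L = 0.13*(8.2 - (-7.38))/0.645 = 3.1402

3.1402 rad/s


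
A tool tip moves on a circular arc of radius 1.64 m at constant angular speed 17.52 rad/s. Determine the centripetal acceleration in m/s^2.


a_c = omega^2 * r = 17.52^2 * 1.64 = 503.3987

503.3987 m/s^2


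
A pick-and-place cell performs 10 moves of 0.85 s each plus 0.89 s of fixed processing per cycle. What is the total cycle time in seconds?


T = 10*0.85 + 0.89 = 9.3900

9.3900 s


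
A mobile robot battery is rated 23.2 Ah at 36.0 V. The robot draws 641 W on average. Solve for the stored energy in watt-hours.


E = capacity * V = 23.2*36.0 = 835.2000

835.2000 Wh


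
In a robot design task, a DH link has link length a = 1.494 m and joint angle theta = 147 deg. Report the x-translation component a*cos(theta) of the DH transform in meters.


a*cos(theta) = 1.494*cos(147 deg) = -1.2530

-1.2530 m


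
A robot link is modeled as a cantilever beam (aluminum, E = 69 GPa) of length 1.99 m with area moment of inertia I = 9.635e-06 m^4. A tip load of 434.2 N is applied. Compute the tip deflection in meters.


delta = F*L^3/(3*E*I) = 434.2*1.99^3/(3*6.900e+10*9.635e-06)
      = 3421.7560858/1994445 = 0.0017

0.0017 m


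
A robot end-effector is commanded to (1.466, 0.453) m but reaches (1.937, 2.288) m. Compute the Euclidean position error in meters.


dx = 1.937 - (1.466) = 0.4710, dy = 2.288 - (0.453) = 1.8350
err = sqrt(0.221841 + 3.367225) = 1.8945

1.8945 m


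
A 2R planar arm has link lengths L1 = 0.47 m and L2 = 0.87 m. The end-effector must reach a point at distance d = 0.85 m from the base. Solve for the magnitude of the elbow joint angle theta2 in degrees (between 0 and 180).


cos(th2) = (d^2 - L1^2 - L2^2)/(2*L1*L2) = (0.85^2 - 0.47^2 - 0.87^2)/(2*0.47*0.87) = -0.31217902
th2 = acos(-0.31217902) = 108.1906 deg

108.1906 degrees


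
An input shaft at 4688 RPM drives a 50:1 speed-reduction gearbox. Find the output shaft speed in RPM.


omega_out = omega_in / N = 4688 / 50 = 93.7600

93.7600 RPM


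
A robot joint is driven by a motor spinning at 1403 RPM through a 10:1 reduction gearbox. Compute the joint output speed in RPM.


omega_joint = omega_motor / N = 1403 / 10 = 140.3000

140.3000 RPM


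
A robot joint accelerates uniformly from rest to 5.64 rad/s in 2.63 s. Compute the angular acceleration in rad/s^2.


alpha = delta_omega / t = 5.64 / 2.63 = 2.1445

2.1445 rad/s^2


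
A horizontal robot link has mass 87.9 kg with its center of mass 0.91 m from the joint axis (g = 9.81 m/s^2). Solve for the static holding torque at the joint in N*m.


tau = m*g*L = 87.9 * 9.81 * 0.91 = 784.6921

784.6921 N*m


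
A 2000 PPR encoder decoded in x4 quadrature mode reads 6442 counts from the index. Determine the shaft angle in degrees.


angle = counts * 360 / (PPR*4) = 6442 * 360 / 8000 = 289.8900

289.8900 degrees


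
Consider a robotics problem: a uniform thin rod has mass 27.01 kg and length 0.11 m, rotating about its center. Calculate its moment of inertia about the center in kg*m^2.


I = (1/12)*m*L^2 = (1/12)*27.01*0.11^2 = 0.0272

0.0272 kg*m^2


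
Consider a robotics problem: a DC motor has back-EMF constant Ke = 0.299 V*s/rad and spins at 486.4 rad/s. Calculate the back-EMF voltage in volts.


V_emf = Ke * omega = 0.299*486.4 = 145.4336

145.4336 V


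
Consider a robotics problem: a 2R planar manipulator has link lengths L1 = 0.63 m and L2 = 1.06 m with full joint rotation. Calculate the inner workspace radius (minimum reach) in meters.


r_min = |L1 - L2| = |0.63 - 1.06| = 0.4300

0.4300 m


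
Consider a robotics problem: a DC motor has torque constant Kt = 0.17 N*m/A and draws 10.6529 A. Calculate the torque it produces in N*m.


tau = Kt * I = 0.17*10.6529 = 1.8110

1.8110 N*m


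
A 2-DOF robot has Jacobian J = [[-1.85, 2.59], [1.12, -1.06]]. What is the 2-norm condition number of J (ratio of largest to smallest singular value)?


JJ^T eigenvalues: trace(JJ^T) = 12.5086, det(JJ^T) = det(J)^2 = 0.88322404
s_max^2 = (12.5086 + sqrt(152.93217780))/2 = 12.43758751
s_min^2 = (12.5086 - sqrt(152.93217780))/2 = 0.07101249
kappa = s_max/s_min = sqrt(12.43758751/0.07101249) = 13.2343

13.2343


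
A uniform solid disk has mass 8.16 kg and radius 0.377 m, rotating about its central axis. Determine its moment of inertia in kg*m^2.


I = (1/2)*m*R^2 = 0.5*8.16*0.377^2 = 0.5799

0.5799 kg*m^2


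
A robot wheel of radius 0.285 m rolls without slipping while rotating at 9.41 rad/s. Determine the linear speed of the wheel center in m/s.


v = omega * r = 9.41 * 0.285 = 2.6818

2.6818 m/s


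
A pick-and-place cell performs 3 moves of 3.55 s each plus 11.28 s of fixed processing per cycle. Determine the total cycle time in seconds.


T = 3*3.55 + 11.28 = 21.9300

21.9300 s


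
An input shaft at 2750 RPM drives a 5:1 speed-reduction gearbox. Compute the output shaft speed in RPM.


omega_out = omega_in / N = 2750 / 5 = 550.0000

550.0000 RPM


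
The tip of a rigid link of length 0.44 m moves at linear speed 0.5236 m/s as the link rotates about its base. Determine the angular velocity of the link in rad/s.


omega = v / L = 0.5236 / 0.44 = 1.1900

1.1900 rad/s


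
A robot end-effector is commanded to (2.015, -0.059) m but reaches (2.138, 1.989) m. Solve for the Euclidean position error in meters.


dx = 2.138 - (2.015) = 0.1230, dy = 1.989 - (-0.059) = 2.0480
err = sqrt(0.015129 + 4.194304) = 2.0517

2.0517 m


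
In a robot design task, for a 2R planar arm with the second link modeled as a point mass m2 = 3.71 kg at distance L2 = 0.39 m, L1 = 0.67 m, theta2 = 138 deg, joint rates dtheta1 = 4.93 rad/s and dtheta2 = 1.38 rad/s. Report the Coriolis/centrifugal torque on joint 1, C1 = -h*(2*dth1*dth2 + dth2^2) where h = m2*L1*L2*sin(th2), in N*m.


h = m2*L1*L2*sin(th2) = 3.71*0.67*0.39*sin(138 deg) = 0.648671
C1 = -h*(2*4.93*1.38 + 1.38^2) = -0.648671*15.5112 = -10.0617

-10.0617 N*m


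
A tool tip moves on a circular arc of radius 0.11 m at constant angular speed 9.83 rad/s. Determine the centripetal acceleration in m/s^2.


a_c = omega^2 * r = 9.83^2 * 0.11 = 10.6292

10.6292 m/s^2


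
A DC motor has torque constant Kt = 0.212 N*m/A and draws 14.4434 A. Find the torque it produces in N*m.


tau = Kt * I = 0.212*14.4434 = 3.0620

3.0620 N*m


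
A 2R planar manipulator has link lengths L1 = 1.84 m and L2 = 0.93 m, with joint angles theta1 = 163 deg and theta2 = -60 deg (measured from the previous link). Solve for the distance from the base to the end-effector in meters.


x = L1*cos(th1) + L2*cos(th1+th2) = -1.968805
y = L1*sin(th1) + L2*sin(th1+th2) = 1.444128
d = sqrt(x^2 + y^2) = sqrt(3.876193 + 2.085506) = 2.4417

2.4417 m


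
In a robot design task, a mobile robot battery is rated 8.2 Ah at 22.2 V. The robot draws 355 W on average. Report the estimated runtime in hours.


E = 8.2*22.2 = 182.0400 Wh
t = E/P = 182.0400/355 = 0.5128

0.5128 hours


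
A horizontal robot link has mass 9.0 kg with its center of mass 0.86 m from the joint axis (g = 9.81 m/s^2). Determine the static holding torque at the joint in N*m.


tau = m*g*L = 9.0 * 9.81 * 0.86 = 75.9294

75.9294 N*m


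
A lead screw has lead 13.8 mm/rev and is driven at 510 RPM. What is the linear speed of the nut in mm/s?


v = lead * (RPM/60) = 13.8*510/60 = 117.3000

117.3000 mm/s


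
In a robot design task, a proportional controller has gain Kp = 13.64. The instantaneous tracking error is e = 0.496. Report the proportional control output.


u_P = Kp * e = 13.64 * 0.496 = 6.7654

6.7654


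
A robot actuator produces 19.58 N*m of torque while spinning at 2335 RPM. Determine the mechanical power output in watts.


omega = 2335 * 2*pi/60 = 244.520628 rad/s
P = tau * omega = 19.58 * 244.520628 = 4787.7139

4787.7139 W


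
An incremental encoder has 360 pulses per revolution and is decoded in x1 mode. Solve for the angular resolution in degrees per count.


resolution = 360 / (PPR * 1) = 360 / 360 = 1.0000

1.0000 degrees


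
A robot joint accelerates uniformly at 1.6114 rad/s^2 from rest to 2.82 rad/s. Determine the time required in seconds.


t = delta_omega / alpha = 2.82 / 1.6114 = 1.7500

1.7500 s


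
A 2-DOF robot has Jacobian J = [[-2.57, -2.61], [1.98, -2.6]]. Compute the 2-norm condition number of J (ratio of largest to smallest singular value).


JJ^T eigenvalues: trace(JJ^T) = 24.0974, det(JJ^T) = det(J)^2 = 140.41776004
s_max^2 = (24.0974 + sqrt(19.01364660))/2 = 14.22893202
s_min^2 = (24.0974 - sqrt(19.01364660))/2 = 9.86846798
kappa = s_max/s_min = sqrt(14.22893202/9.86846798) = 1.2008

1.2008


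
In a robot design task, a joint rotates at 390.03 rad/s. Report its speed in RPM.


RPM = 390.03 * 60/(2*pi) = 3724.5121

3724.5121 RPM


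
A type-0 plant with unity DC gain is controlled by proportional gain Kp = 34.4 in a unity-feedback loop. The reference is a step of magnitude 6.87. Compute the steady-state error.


e_ss = R/(1 + Kp) = 6.87/(1 + 34.4) = 6.87/35.4000 = 0.1941

0.1941


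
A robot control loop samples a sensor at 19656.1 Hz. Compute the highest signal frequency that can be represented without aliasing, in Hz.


f_max = f_s/2 = 19656.1/2 = 9828.0500

9828.0500 Hz


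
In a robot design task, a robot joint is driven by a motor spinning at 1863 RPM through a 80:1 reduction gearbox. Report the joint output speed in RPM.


omega_joint = omega_motor / N = 1863 / 80 = 23.2875

23.2875 RPM


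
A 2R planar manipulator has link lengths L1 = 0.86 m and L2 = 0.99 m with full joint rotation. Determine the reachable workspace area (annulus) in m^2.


r_max = L1 + L2 = 1.8500, r_min = |L1 - L2| = 0.1300
A = pi*(r_max^2 - r_min^2) = pi*(3.4225 - 0.0169) = 10.6990

10.6990 m^2


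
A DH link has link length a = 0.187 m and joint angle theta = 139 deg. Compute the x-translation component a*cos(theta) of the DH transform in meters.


a*cos(theta) = 0.187*cos(139 deg) = -0.1411

-0.1411 m


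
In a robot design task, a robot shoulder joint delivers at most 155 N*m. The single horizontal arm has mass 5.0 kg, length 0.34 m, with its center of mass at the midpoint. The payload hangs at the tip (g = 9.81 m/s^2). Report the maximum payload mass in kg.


tau_arm = m_arm*g*(L/2) = 5.0*9.81*0.34/2 = 8.3385 N*m
tau_payload = tau_max - tau_arm = 155 - 8.3385 = 146.6615
m_payload = tau_payload / (g*L) = 146.6615 / (9.81*0.34) = 43.9712

43.9712 kg


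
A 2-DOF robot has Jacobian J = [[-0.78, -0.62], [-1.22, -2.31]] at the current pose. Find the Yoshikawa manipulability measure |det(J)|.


det(J) = -0.78*-2.31 - (-0.62)*(-1.22) = 1.0454
|det(J)| = 1.0454

1.0454


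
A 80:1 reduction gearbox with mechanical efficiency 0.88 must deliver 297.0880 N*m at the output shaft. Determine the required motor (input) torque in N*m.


tau_in = tau_out / (N * eta) = 297.0880 / (80 * 0.88) = 4.2200

4.2200 N*m


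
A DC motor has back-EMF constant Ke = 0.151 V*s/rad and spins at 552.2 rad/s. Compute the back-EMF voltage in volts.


V_emf = Ke * omega = 0.151*552.2 = 83.3822

83.3822 V


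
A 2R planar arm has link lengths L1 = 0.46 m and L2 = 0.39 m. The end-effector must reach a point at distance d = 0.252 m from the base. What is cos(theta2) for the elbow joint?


cos(th2) = (d^2 - L1^2 - L2^2)/(2*L1*L2) = (0.252^2 - 0.46^2 - 0.39^2)/(2*0.46*0.39) = -0.8367

-0.8367


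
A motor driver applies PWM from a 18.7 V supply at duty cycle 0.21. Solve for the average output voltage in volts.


V_avg = V_supply * D = 18.7*0.21 = 3.9270

3.9270 V


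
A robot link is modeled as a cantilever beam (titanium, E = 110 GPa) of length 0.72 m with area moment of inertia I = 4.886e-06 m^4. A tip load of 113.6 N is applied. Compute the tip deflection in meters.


delta = F*L^3/(3*E*I) = 113.6*0.72^3/(3*1.100e+11*4.886e-06)
      = 42.4009728/1612380 = 2.6297e-05

2.6297e-05 m


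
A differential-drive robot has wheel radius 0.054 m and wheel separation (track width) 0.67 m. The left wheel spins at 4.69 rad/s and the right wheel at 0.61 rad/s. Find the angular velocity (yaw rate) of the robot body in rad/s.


omega = r*(wR - wL)/L = 0.054*(0.61 - (4.69))/0.67 = -0.3288

-0.3288 rad/s


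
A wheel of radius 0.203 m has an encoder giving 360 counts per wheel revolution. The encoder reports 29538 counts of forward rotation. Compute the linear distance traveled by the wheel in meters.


revs = 29538/360 = 82.050000
d = revs * 2*pi*r = 82.050000 * 2*pi*0.203 = 104.6537

104.6537 m


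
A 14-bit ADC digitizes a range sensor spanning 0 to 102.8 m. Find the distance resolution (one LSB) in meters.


res = range / 2^n = 102.8/2^14 = 102.8/16384 = 0.0063

0.0063 m
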